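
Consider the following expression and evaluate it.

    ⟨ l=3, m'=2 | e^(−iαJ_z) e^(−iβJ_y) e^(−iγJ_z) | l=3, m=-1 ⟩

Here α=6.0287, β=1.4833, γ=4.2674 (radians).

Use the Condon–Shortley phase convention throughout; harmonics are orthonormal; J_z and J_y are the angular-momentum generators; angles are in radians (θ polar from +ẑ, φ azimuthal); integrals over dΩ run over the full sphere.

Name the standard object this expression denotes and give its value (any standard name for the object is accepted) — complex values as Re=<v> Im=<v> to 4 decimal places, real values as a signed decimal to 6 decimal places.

This is a Wigner D-matrix element — the rotation-matrix element ⟨l m'| R(α,β,γ) |l m⟩ in the angular-momentum basis.
Split into d^3_{2,-1}(β=1.4833) × two z-phases.
c=cos(1.483300/2)=0.737355, s=sin(1.483300/2)=0.675505; N=√[120·1·2·24]=75.894664
k∈{0,1} keeps every argument non-negative
  k=0: (−1)^3·75.8947/(12)·0.7374^3·0.6755^3 = -0.781531
  k=1: (−1)^4·75.8947/(24)·0.7374^1·0.6755^5 = +0.327960
d^3_{2,-1}(1.4833) = -0.781531 +0.327960 = -0.453571
Phases: e^{-i·(2)·6.0287}=+0.873247+0.487279i, e^{-i·(-1)·4.2674}=-0.430448-0.902615i ⇒ D=-0.029000+0.452643i

Wigner D-matrix element, Re=-0.0290 Im=0.4526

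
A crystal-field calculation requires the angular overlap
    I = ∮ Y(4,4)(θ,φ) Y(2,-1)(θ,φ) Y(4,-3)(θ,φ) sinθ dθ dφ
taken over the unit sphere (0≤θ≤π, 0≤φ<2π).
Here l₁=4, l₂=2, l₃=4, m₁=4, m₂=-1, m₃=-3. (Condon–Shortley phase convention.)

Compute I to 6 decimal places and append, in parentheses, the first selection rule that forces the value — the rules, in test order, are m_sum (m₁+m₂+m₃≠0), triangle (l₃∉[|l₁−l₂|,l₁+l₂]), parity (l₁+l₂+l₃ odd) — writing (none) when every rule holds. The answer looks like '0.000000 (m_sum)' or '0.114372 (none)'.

Checks pass: Σm=0; 10 even; l₃=4∈[2,6].
(2·4+1)(2·2+1)(2·4+1) = 405
Δ: 2! 6! 2! / 11! → 1/13860
sum: t=0:+1/192 t=1:−1/36 t=2:+1/192 = -5/288
3j²(4 2 4; 0 0 0) = Δ·Π!·Σ² = 20/693  (sign -1)
sum: t=0:+1/1440 = 1/1440
3j²(4 2 4; 4 -1 -3) = Δ·Π!·Σ² = 7/165  (sign -1)
combine: 4πI² = 405·20/693·7/165 = 60/121
take √, sign +1: I = 0.19864517
No selection rule forces the value: the integral is nonzero (none).

0.198645 (none)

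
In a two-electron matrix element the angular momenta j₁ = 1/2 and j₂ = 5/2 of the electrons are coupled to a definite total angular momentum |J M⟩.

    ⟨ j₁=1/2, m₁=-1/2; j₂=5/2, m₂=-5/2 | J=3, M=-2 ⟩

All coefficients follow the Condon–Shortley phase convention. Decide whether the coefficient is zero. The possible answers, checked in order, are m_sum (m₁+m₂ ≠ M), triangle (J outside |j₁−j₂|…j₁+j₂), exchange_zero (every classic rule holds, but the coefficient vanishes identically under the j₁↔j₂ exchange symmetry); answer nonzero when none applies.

m_sum

m-sum: m₁+m₂ = -1/2+(-5/2) = -3, M = -2  ✗ ⇒ coefficient is 0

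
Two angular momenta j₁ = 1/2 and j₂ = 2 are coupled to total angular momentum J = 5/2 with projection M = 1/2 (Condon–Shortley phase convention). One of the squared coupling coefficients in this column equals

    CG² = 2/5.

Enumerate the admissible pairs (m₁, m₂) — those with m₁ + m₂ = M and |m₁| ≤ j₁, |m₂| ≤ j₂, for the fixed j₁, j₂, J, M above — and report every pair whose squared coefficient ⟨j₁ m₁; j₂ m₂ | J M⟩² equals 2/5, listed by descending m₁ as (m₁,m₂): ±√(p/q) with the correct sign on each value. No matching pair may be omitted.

Admissible pairs with m₁+m₂ = M = 1/2: (-1/2,1), (1/2,0)
  (m₁,m₂)=(1/2,0): CG² = 3/5, CG = +√(3/5)
  (m₁,m₂)=(-1/2,1): CG² = 2/5, CG = +√(2/5)   ← matches the target
Pairs with CG² = 2/5: (-1/2,1): +√(2/5)

(-1/2,1): +√(2/5)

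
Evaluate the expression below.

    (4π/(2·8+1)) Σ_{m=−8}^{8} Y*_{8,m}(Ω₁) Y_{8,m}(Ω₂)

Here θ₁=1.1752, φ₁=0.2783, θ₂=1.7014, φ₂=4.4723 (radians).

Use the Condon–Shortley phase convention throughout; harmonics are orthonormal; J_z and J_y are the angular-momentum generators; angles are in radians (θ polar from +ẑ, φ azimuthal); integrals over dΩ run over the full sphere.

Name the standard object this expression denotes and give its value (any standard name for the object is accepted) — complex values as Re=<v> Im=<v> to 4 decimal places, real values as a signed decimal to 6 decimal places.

This sum is the spherical-harmonic addition theorem: it equals the Legendre polynomial P_l(cos γ) of the angle γ between the two directions.
Term-by-term m-sum for l=8 (normalisation 4π/17 = 0.739198):
  m=-8: (-0.165187, 0.214784) × (-0.165012, 0.452172) = (-0.069862, -0.110135)  (running Σ = (-0.069862, -0.110135))
  m=-7: (-0.166754, 0.420787) × (-0.251375, -0.027719) = (0.053582, -0.101153)  (running Σ = (-0.016280, -0.211289))
  m=-6: (-0.028196, 0.283868) × (0.034632, 0.264355) = (-0.076018, 0.002377)  (running Σ = (-0.092298, -0.208912))
  m=-5: (-0.028882, -0.159355) × (-0.259695, 0.100831) = (0.023569, 0.038472)  (running Σ = (-0.068730, -0.170440))
  m=-4: (-0.154699, -0.314137) × (0.108263, 0.154756) = (0.031866, -0.057950)  (running Σ = (-0.036864, -0.228390))
  m=-3: (-0.000174, -0.000192) × (-0.187961, 0.214191) = (0.000074, -0.000001)  (running Σ = (-0.036790, -0.228391))
  m=-2: (0.283404, 0.176340) × (0.135194, 0.070414) = (0.025898, 0.043796)  (running Σ = (-0.010892, -0.184595))
  m=-1: (0.064320, 0.018377) × (-0.068074, 0.278068) = (-0.009489, 0.016634)  (running Σ = (-0.020381, -0.167961))
  m=0: (-0.322534, -0.000000) × (0.141437, 0.000000) = (-0.045618, -0.000000)  (running Σ = (-0.065999, -0.167961))
  m=1: (-0.064320, 0.018377) × (0.068074, 0.278068) = (-0.009489, -0.016634)  (running Σ = (-0.075488, -0.184595))
  m=2: (0.283404, -0.176340) × (0.135194, -0.070414) = (0.025898, -0.043796)  (running Σ = (-0.049590, -0.228391))
  m=3: (0.000174, -0.000192) × (0.187961, 0.214191) = (0.000074, 0.000001)  (running Σ = (-0.049516, -0.228390))
  m=4: (-0.154699, 0.314137) × (0.108263, -0.154756) = (0.031866, 0.057950)  (running Σ = (-0.017650, -0.170440))
  m=5: (0.028882, -0.159355) × (0.259695, 0.100831) = (0.023569, -0.038472)  (running Σ = (0.005919, -0.208912))
  m=6: (-0.028196, -0.283868) × (0.034632, -0.264355) = (-0.076018, -0.002377)  (running Σ = (-0.070100, -0.211289))
  m=7: (0.166754, 0.420787) × (0.251375, -0.027719) = (0.053582, 0.101153)  (running Σ = (-0.016518, -0.110135))
  m=8: (-0.165187, -0.214784) × (-0.165012, -0.452172) = (-0.069862, 0.110135)  (running Σ = (-0.086380, -0.000000))
Total Σ_m = (-0.086380, -0.000000). Multiply by 0.739198: (-0.063852, -0.000000). P_8(cos γ) = -0.063852

Legendre polynomial (addition theorem), -0.063852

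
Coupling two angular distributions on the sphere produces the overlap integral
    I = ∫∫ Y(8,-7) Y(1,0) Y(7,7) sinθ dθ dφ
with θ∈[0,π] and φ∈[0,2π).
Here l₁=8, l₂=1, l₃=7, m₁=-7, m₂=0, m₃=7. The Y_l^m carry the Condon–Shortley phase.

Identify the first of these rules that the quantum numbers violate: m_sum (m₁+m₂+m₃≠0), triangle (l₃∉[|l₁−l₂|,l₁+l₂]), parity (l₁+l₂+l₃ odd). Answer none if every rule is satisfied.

none

Σmᵢ = 0  ✓
l₃∈[|l₁−l₂|,l₁+l₂]=[7,9], have l₃=7  ✓
Σlᵢ = 16 ⇒ even  ✓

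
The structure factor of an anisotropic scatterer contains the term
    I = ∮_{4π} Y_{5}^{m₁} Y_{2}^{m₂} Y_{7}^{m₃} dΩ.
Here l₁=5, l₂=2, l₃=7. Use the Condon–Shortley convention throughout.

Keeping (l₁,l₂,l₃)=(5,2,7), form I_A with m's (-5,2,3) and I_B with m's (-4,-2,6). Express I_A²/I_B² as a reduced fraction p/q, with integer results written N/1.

Same 5,2,7: normalisation and zero-m 3j drop out of the ratio.
A: Δ: 0! 10! 4! / 15! → 1/15015; sum: t=0:+1/87091200 = 1/87091200; 3j²(5 2 7; -5 2 3) = Δ·Π!·Σ² = 1/15015  (sign +1)
B: Δ: 0! 10! 4! / 15! → 1/15015; sum: t=0:+1/8709120 = 1/8709120; 3j²(5 2 7; -4 -2 6) = Δ·Π!·Σ² = 1/21  (sign -1)
I_A²/I_B² = (1/15015)/(1/21) = 1/715

1/715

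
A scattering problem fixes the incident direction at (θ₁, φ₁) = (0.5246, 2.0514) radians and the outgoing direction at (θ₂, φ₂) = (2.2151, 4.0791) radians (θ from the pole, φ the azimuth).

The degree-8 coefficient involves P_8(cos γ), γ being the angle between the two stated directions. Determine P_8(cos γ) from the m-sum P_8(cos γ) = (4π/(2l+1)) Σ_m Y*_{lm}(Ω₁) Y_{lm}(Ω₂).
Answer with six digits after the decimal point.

0.309934

Term-by-term m-sum for l=8 (normalisation 4π/17 = 0.739198):
  m=-8: Y*=(-0.001557, -0.001320)  Y=(0.029826, -0.080725)  product (-0.000153, 0.000086)
  m=-7: Y*=(-0.003116, 0.013763)  Y=(0.248582, -0.071310)  product (0.000207, 0.003643)
  m=-6: Y*=(0.058825, -0.015521)  Y=(0.343146, 0.265297)  product (0.024303, 0.010280)
  m=-5: Y*=(-0.123026, -0.135122)  Y=(-0.009562, 0.384674)  product (0.053154, -0.046033)
  m=-4: Y*=(-0.131993, 0.359787)  Y=(-0.009082, 0.006326)  product (-0.001077, -0.004102)
  m=-3: Y*=(0.509580, -0.066095)  Y=(0.330875, 0.112989)  product (0.176075, 0.035708)
  m=-2: Y*=(-0.166263, -0.238094)  Y=(0.061271, 0.195151)  product (0.036277, -0.047035)
  m=-1: Y*=(0.119754, -0.229688)  Y=(0.157438, -0.214445)  product (-0.030402, -0.061842)
  m=+0: Y*=(-0.391844, -0.000000)  Y=(0.248790, 0.000000)  product (-0.097487, -0.000000)
  m=+1: Y*=(-0.119754, -0.229688)  Y=(-0.157438, -0.214445)  product (-0.030402, 0.061842)
  m=+2: Y*=(-0.166263, 0.238094)  Y=(0.061271, -0.195151)  product (0.036277, 0.047035)
  m=+3: Y*=(-0.509580, -0.066095)  Y=(-0.330875, 0.112989)  product (0.176075, -0.035708)
  m=+4: Y*=(-0.131993, -0.359787)  Y=(-0.009082, -0.006326)  product (-0.001077, 0.004102)
  m=+5: Y*=(0.123026, -0.135122)  Y=(0.009562, 0.384674)  product (0.053154, 0.046033)
  m=+6: Y*=(0.058825, 0.015521)  Y=(0.343146, -0.265297)  product (0.024303, -0.010280)
  m=+7: Y*=(0.003116, 0.013763)  Y=(-0.248582, -0.071310)  product (0.000207, -0.003643)
  m=+8: Y*=(-0.001557, 0.001320)  Y=(0.029826, 0.080725)  product (-0.000153, -0.000086)
Σ over m = (0.419283, -0.000000); ×(4π/17) → (0.309934, -0.000000). Real part: 0.309934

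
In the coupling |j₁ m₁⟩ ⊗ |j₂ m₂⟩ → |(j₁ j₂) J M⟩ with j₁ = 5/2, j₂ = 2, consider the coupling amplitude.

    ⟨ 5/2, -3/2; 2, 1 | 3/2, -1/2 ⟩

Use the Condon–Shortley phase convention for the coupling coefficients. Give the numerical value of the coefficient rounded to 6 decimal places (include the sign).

triangle: 3!·2!·1!/7! = 12/5040
(j±m)!: 1!·4!·3!·1!·1!·2! = 288
prefactor² = (2J+1)·Δ·N² = 96/35
  k=2: +1/(2!·1!·2!·1!·0!·0!) = 1/4
  k=3: −1/(3!·0!·1!·0!·1!·1!) = -1/6
Σ = 1/12  ⇒  CG² = 96/35·(1/12)² = 2/105
CG = +√(2/105) = +0.138013

+√(2/105) ≈ +0.138013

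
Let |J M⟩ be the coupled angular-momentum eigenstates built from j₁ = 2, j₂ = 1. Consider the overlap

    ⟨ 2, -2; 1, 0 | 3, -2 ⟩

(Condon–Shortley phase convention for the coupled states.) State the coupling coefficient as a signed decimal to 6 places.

triangle: 0!*4!*2!/7! = 48/5040
(j±m)!: 0!*4!*1!*1!*1!*5! = 2880
prefactor² = (2J+1)*Δ*N² = 192
  k=0: +1/(0!*0!*4!*1!*0!*1!) = 1/24
Σ = 1/24  ⇒  CG² = 192*(1/24)² = 1/3
CG = +√(1/3) = +0.577350

+0.577350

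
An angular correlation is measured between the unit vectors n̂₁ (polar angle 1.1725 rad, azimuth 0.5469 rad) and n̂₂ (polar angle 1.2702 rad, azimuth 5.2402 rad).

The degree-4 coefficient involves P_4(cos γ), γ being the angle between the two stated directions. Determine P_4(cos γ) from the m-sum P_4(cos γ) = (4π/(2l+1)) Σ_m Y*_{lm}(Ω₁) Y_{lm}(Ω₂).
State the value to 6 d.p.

0.339365

Addition theorem: P_4(cos γ) = (4π/9) Σ_m Y*_{lm}(Ω₁) Y_{lm}(Ω₂), m = −4…4:
  [-4]  conj(Y_{4,-4})(Ω₁) = -0.18476 + 0.26055j ; Y_{4,-4}(Ω₂) = -0.18952 - 0.31584j ; Δ = 0.11731 + 0.00897j
  [-3]  conj(Y_{4,-3})(Ω₁) = -0.02655 + 0.37922j ; Y_{4,-3}(Ω₂) = -0.32293 + 0.00408j ; Δ = 0.00703 - 0.12257j
  [-2]  conj(Y_{4,-2})(Ω₁) = 0.00691 + 0.01338j ; Y_{4,-2}(Ω₂) = 0.05809 - 0.10260j ; Δ = 0.00177 + 0.00007j
  [-1]  conj(Y_{4,-1})(Ω₁) = -0.28126 - 0.17124j ; Y_{4,-1}(Ω₂) = -0.16080 - 0.27583j ; Δ = -0.00201 + 0.10511j
  [+0]  conj(Y_{4,0})(Ω₁) = -0.07625 + 0.00000j ; Y_{4,0}(Ω₂) = 0.06759 + 0.00000j ; Δ = -0.00515 + 0.00000j
  [+1]  conj(Y_{4,1})(Ω₁) = 0.28126 - 0.17124j ; Y_{4,1}(Ω₂) = 0.16080 - 0.27583j ; Δ = -0.00201 - 0.10511j
  [+2]  conj(Y_{4,2})(Ω₁) = 0.00691 - 0.01338j ; Y_{4,2}(Ω₂) = 0.05809 + 0.10260j ; Δ = 0.00177 - 0.00007j
  [+3]  conj(Y_{4,3})(Ω₁) = 0.02655 + 0.37922j ; Y_{4,3}(Ω₂) = 0.32293 + 0.00408j ; Δ = 0.00703 + 0.12257j
  [+4]  conj(Y_{4,4})(Ω₁) = -0.18476 - 0.26055j ; Y_{4,4}(Ω₂) = -0.18952 + 0.31584j ; Δ = 0.11731 - 0.00897j
Accumulated sum 0.24305 + 0.00000j; after 4π/(2l+1) scaling, 0.33936 + 0.00000j ⇒ P_4 = 0.339365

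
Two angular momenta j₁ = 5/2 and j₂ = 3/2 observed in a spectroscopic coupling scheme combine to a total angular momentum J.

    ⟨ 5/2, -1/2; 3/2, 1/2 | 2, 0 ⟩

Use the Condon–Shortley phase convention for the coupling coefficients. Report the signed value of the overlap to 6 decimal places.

−√(1/14) ≈ -0.267261

triangle: 2!×3!×1!/7! = 12/5040
(j±m)!: 2!×3!×2!×1!×2!×2! = 96
prefactor² = (2J+1)×Δ×N² = 8/7
  k=1: −1/(1!×1!×2!×1!×1!×0!) = -1/2
  k=2: +1/(2!×0!×1!×0!×2!×1!) = 1/4
Σ = -1/4  ⇒  CG² = 8/7×(-1/4)² = 1/14
CG = −√(1/14) = -0.267261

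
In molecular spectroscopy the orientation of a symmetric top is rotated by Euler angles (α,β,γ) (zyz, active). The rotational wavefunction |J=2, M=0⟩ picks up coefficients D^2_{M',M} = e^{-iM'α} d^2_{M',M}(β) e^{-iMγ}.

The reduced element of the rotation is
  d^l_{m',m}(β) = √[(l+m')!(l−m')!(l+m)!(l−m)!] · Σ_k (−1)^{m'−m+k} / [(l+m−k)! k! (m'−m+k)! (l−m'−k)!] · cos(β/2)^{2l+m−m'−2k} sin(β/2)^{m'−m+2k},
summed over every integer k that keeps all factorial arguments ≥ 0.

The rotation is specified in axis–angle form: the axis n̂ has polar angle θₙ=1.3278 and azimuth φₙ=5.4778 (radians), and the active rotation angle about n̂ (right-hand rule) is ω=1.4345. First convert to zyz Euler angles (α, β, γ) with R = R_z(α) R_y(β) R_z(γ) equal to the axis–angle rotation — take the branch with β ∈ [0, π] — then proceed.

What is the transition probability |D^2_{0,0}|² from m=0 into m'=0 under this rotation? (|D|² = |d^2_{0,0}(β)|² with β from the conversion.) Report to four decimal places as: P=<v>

P=0.2008

Axis–angle → zyz. n̂ = (sinθₙcosφₙ, sinθₙsinφₙ, cosθₙ) = (+0.672479, -0.699913, +0.240612), ω = 1.4345.
R = I cosω + sinω [n̂]ₓ + (1−cosω) n̂n̂ᵀ gives
  R = [+0.526656, -0.645104, -0.553601; -0.168343, +0.559191, -0.811768; +0.833243, +0.520717, +0.185903]
β = atan2(√(R₁₃²+R₂₃²), R₃₃) = 1.383806; α = atan2(R₂₃, R₁₃) mod 2π = 4.113867; γ = atan2(R₃₂, −R₃₁) mod 2π = 2.583045
Split into d^2_{0,0}(β=1.3838) × two z-phases.
c=cos(1.383806/2)=0.770033, s=sin(1.383806/2)=0.638004; N=√[2·2·2·2]=4.000000
Admissible k: 0..2 (factorial args all ≥0)
  k=0: (−1)^0·4.0000/(4)·0.7700^4·0.6380^0 = +0.351591
  k=1: (−1)^1·4.0000/(1)·0.7700^2·0.6380^2 = -0.965440
  k=2: (−1)^2·4.0000/(4)·0.7700^0·0.6380^4 = +0.165689
d^2_{0,0}(1.3838) = +0.351591 -0.965440 +0.165689 = -0.448160
|D^2_{0,0}|² = |d^2_{0,0}(β)|² = (-0.448160)² = 0.200848 (the z-rotation phases have unit modulus)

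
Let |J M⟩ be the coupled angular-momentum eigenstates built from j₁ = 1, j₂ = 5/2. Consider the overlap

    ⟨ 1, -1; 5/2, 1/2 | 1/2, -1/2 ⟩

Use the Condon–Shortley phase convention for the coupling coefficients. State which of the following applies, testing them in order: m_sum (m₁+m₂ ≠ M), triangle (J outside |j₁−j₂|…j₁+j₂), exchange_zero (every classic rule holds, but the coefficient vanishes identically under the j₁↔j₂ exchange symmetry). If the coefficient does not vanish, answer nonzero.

triangle

m-sum: m₁+m₂ = -1+1/2 = -1/2, M = -1/2  ✓
triangle: need |j₁−j₂| ≤ J ≤ j₁+j₂, i.e. J ∈ [3/2, 7/2]; J = 1/2 is outside ✗ ⇒ coefficient is 0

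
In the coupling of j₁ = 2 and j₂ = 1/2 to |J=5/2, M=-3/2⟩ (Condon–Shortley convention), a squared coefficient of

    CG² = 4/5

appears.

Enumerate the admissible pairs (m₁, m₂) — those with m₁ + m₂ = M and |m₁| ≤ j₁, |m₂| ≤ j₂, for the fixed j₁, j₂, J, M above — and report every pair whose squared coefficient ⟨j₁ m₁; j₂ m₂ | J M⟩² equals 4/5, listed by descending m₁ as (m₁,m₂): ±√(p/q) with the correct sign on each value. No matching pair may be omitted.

(-1,-1/2): +√(4/5)

Admissible pairs with m₁+m₂ = M = -3/2: (-2,1/2), (-1,-1/2)
  (m₁,m₂)=(-1,-1/2): CG² = 4/5, CG = +√(4/5)   ← matches the target
  (m₁,m₂)=(-2,1/2): CG² = 1/5, CG = +√(1/5)
Pairs with CG² = 4/5: (-1,-1/2): +√(4/5)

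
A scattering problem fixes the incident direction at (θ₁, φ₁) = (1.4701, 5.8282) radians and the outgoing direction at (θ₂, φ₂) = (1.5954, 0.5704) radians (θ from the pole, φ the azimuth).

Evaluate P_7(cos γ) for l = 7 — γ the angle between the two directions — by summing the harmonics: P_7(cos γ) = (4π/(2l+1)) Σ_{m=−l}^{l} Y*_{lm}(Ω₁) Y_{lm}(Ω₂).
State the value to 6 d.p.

0.248485

Term-by-term m-sum for l=7 (normalisation 4π/15 = 0.837758):
  [-7]  conj(Y_{7,-7})(Ω₁) = (-0.482123, 0.020891) ; Y_{7,-7}(Ω₂) = (-0.328866, 0.375272) ; Δ = (0.150714, -0.187798)
  [-6]  conj(Y_{7,-6})(Ω₁) = (-0.167195, -0.073002) ; Y_{7,-6}(Ω₂) = (0.044145, -0.012733) ; Δ = (-0.008310, -0.001094)
  [-5]  conj(Y_{7,-5})(Ω₁) = (0.201160, 0.236833) ; Y_{7,-5}(Ω₂) = (0.348356, 0.103799) ; Δ = (0.045492, 0.103382)
  [-4]  conj(Y_{7,-4})(Ω₁) = (0.051132, 0.200966) ; Y_{7,-4}(Ω₂) = (-0.035202, -0.040888) ; Δ = (0.006417, -0.009165)
  [-3]  conj(Y_{7,-3})(Ω₁) = (0.052283, -0.250400) ; Y_{7,-3}(Ω₂) = (-0.045788, -0.323969) ; Δ = (-0.083516, -0.005473)
  [-2]  conj(Y_{7,-2})(Ω₁) = (0.132856, -0.170892) ; Y_{7,-2}(Ω₂) = (-0.023947, 0.052216) ; Δ = (0.005742, 0.011030)
  [-1]  conj(Y_{7,-1})(Ω₁) = (-0.210409, 0.102936) ; Y_{7,-1}(Ω₂) = (-0.264346, 0.169587) ; Δ = (0.038164, -0.062893)
  [+0]  conj(Y_{7,0})(Ω₁) = (-0.218884, -0.000000) ; Y_{7,0}(Ω₂) = (0.058476, 0.000000) ; Δ = (-0.012799, -0.000000)
  [+1]  conj(Y_{7,1})(Ω₁) = (0.210409, 0.102936) ; Y_{7,1}(Ω₂) = (0.264346, 0.169587) ; Δ = (0.038164, 0.062893)
  [+2]  conj(Y_{7,2})(Ω₁) = (0.132856, 0.170892) ; Y_{7,2}(Ω₂) = (-0.023947, -0.052216) ; Δ = (0.005742, -0.011030)
  [+3]  conj(Y_{7,3})(Ω₁) = (-0.052283, -0.250400) ; Y_{7,3}(Ω₂) = (0.045788, -0.323969) ; Δ = (-0.083516, 0.005473)
  [+4]  conj(Y_{7,4})(Ω₁) = (0.051132, -0.200966) ; Y_{7,4}(Ω₂) = (-0.035202, 0.040888) ; Δ = (0.006417, 0.009165)
  [+5]  conj(Y_{7,5})(Ω₁) = (-0.201160, 0.236833) ; Y_{7,5}(Ω₂) = (-0.348356, 0.103799) ; Δ = (0.045492, -0.103382)
  [+6]  conj(Y_{7,6})(Ω₁) = (-0.167195, 0.073002) ; Y_{7,6}(Ω₂) = (0.044145, 0.012733) ; Δ = (-0.008310, 0.001094)
  [+7]  conj(Y_{7,7})(Ω₁) = (0.482123, 0.020891) ; Y_{7,7}(Ω₂) = (0.328866, 0.375272) ; Δ = (0.150714, 0.187798)
Total Σ_m = (0.296607, 0.000000). Multiply by 0.837758: (0.248485, 0.000000). P_7(cos γ) = 0.248485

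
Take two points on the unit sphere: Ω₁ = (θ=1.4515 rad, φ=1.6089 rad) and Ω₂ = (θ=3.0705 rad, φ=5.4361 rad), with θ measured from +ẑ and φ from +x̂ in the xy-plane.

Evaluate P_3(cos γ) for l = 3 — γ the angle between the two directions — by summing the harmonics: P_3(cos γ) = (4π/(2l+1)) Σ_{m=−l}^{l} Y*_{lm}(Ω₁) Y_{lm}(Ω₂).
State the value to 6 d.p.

0.246943

Expand P_3 via completeness: Σ_{m} conj(Y_{3,m}) at Ω₁ times Y_{3,m} at Ω₂ —
  m=-3: Y*=0.04658 - 0.40573j  Y=-0.00012 + 0.00008j  product 0.00003 + 0.00005j
  m=-2: Y*=-0.11956 - 0.00913j  Y=0.00063 - 0.00510j  product -0.00012 + 0.00060j
  m=-1: Y*=0.01136 - 0.29794j  Y=0.06042 + 0.06838j  product 0.02106 - 0.01723j
  m=+0: Y*=-0.13009 + 0.00000j  Y=-0.73508 + 0.00000j  product 0.09563 + 0.00000j
  m=+1: Y*=-0.01136 - 0.29794j  Y=-0.06042 + 0.06838j  product 0.02106 + 0.01723j
  m=+2: Y*=-0.11956 + 0.00913j  Y=0.00063 + 0.00510j  product -0.00012 - 0.00060j
  m=+3: Y*=-0.04658 - 0.40573j  Y=0.00012 + 0.00008j  product 0.00003 - 0.00005j
Accumulated sum 0.13756 - 0.00000j; after 4π/(2l+1) scaling, 0.24694 - 0.00000j ⇒ P_3 = 0.246943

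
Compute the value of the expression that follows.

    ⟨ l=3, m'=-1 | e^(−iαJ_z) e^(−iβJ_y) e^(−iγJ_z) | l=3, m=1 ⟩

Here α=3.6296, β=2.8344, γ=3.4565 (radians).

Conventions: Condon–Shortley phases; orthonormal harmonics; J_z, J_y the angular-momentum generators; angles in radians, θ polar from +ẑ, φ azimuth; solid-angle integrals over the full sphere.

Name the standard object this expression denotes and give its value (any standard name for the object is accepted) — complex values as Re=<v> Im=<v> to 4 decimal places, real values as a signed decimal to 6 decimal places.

This is a Wigner D-matrix element — the rotation-matrix element ⟨l m'| R(α,β,γ) |l m⟩ in the angular-momentum basis.
First d^3_{-1,1}(β=2.8344), then the phase factors e^{-i(-1)α} and e^{-i(1)γ}:
Half-angle: c=0.152993, s=0.988227. N=√(2·24·24·2)=48.000000
k: max(0,(1)−(-1))=2 … min(3+(1),3−(-1))=4
  k=2: (−1)^0·48.0000/(8)·0.1530^4·0.9882^2 = +0.003210
  k=3: (−1)^1·48.0000/(6)·0.1530^2·0.9882^4 = -0.178592
  k=4: (−1)^2·48.0000/(48)·0.1530^0·0.9882^6 = +0.931410
d^3_{-1,1}(2.8344) = +0.003210 -0.178592 +0.931410 = +0.756029
Attach z-rotation phases: D = e^{-i(-1)(3.6296)}·(+0.756029)·e^{-i(1)(3.4565)} = +0.744730+0.130216i

Wigner D-matrix element, Re=0.7447 Im=0.1302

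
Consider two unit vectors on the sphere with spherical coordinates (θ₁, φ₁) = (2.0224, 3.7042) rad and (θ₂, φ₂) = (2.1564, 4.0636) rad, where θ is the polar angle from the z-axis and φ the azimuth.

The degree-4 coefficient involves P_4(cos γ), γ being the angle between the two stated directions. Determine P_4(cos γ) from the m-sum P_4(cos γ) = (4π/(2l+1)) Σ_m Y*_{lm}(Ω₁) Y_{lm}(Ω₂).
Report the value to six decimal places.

0.500875

Term-by-term m-sum for l=4 (normalisation 4π/9 = 1.396263):
  term(m=-4) = 0.00822 - 0.06136j   from Y*(Ω₁)=-0.18228 + 0.22558j, Y(Ω₂)=-0.18238 + 0.11092j
  term(m=-3) = 0.07534 - 0.14037j   from Y*(Ω₁)=-0.04646 + 0.39515j, Y(Ω₂)=-0.37250 - 0.14687j
  term(m=-2) = 0.01796 - 0.01571j   from Y*(Ω₁)=0.03889 + 0.08142j, Y(Ω₂)=-0.07136 - 0.25467j
  term(m=-1) = 0.05442 - 0.02045j   from Y*(Ω₁)=-0.26191 - 0.16516j, Y(Ω₂)=-0.11345 + 0.14961j
  term(m=+0) = 0.04684 + 0.00000j   from Y*(Ω₁)=-0.15276 + 0.00000j, Y(Ω₂)=-0.30660 + 0.00000j
  term(m=+1) = 0.05442 + 0.02045j   from Y*(Ω₁)=0.26191 - 0.16516j, Y(Ω₂)=0.11345 + 0.14961j
  term(m=+2) = 0.01796 + 0.01571j   from Y*(Ω₁)=0.03889 - 0.08142j, Y(Ω₂)=-0.07136 + 0.25467j
  term(m=+3) = 0.07534 + 0.14037j   from Y*(Ω₁)=0.04646 + 0.39515j, Y(Ω₂)=0.37250 - 0.14687j
  term(m=+4) = 0.00822 + 0.06136j   from Y*(Ω₁)=-0.18228 - 0.22558j, Y(Ω₂)=-0.18238 - 0.11092j
Accumulated sum 0.35873 + 0.00000j; after 4π/(2l+1) scaling, 0.50088 + 0.00000j ⇒ P_4 = 0.500875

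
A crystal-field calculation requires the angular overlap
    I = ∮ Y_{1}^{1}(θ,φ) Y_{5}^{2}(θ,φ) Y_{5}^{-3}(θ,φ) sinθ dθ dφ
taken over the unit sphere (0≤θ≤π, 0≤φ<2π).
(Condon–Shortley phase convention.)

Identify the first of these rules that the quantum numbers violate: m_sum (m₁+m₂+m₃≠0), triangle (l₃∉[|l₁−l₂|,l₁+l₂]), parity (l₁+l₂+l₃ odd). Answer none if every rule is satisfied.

azimuthal sum: 1 + 2 − 3 = 0  ✓
4 ≤ 5 ≤ 6 (triangle on l)  ✓
L = 1 + 5 + 5 = 11 (odd)  ✗

parity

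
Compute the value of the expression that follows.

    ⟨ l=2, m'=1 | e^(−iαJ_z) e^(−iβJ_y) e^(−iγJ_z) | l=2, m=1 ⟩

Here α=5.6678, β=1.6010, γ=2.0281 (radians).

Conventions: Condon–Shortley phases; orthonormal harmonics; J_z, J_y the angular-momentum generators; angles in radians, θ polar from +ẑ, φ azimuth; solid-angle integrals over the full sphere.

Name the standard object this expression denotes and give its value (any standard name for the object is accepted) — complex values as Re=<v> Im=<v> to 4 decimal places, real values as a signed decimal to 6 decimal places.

This is a Wigner D-matrix element — the rotation-matrix element ⟨l m'| R(α,β,γ) |l m⟩ in the angular-momentum basis.
Split into d^2_{1,1}(β=1.6010) × two z-phases.
Half-angle: c=0.696348, s=0.717704. N=√(6·1·6·1)=6.000000
k: max(0,(1)−(1))=0 … min(2+(1),2−(1))=1
  k=0: (−1)^0·6.0000/(6)·0.6963^4·0.7177^0 = +0.235128
  k=1: (−1)^1·6.0000/(2)·0.6963^2·0.7177^2 = -0.749316
d^2_{1,1}(1.6010) = +0.235128 -0.749316 = -0.514188
Attach z-rotation phases: D = e^{-i(1)(5.6678)}·(-0.514188)·e^{-i(1)(2.0281)} = -0.080945+0.507776i

Wigner D-matrix element, Re=-0.0809 Im=0.5078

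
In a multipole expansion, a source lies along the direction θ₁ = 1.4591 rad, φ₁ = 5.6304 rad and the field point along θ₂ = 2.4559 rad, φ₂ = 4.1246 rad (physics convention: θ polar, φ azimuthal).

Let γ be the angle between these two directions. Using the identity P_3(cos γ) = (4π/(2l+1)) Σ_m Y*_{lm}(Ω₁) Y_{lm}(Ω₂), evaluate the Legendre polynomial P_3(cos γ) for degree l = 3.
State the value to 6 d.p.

0.067866

Term-by-term m-sum for l=3 (normalisation 4π/7 = 1.795196):
  m=-3: Y*=-0.154752-0.379104i  Y=+0.103970+0.020273i  product -0.008404-0.042553i
  m=-2: Y*=+0.029489-0.108566i  Y=+0.122107+0.292705i  product +0.035379-0.004625i
  m=-1: Y*=-0.239284+0.182958i  Y=-0.226414+0.339779i  product -0.007988-0.122728i
  m=+0: Y*=-0.122203-0.000000i  Y=+0.001378+0.000000i  product -0.000168-0.000000i
  m=+1: Y*=+0.239284+0.182958i  Y=+0.226414+0.339779i  product -0.007988+0.122728i
  m=+2: Y*=+0.029489+0.108566i  Y=+0.122107-0.292705i  product +0.035379+0.004625i
  m=+3: Y*=+0.154752-0.379104i  Y=-0.103970+0.020273i  product -0.008404+0.042553i
Total Σ_m = +0.037804+0.000000i. Multiply by 1.795196: +0.067866+0.000000i. P_3(cos γ) = 0.067866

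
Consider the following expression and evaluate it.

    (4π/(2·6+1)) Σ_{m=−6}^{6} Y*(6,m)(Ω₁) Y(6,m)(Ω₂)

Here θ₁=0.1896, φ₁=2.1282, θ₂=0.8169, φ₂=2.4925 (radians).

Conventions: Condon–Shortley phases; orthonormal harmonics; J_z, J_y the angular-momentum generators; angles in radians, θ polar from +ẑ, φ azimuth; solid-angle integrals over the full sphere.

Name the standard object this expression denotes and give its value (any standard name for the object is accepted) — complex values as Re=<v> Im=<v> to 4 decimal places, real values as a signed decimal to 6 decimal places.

Legendre polynomial (addition theorem), -0.392647

This sum is the spherical-harmonic addition theorem: it equals the Legendre polynomial P_l(cos γ) of the angle γ between the two directions.
Expand P_6 via completeness: Σ_{m} conj(Y_{6,m}) at Ω₁ times Y_{6,m} at Ω₂ —
  m=-6: (0.00002 + 0.00000j) × (-0.05292 - 0.04959j) = -0.00000 - 0.00000j  (running Σ = -0.00000 - 0.00000j)
  m=-5: (-0.00014 - 0.00037j) × (0.23461 + 0.02446j) = -0.00002 - 0.00009j  (running Σ = -0.00002 - 0.00009j)
  m=-4: (-0.00265 + 0.00342j) × (-0.35792 + 0.21710j) = 0.00021 - 0.00180j  (running Σ = 0.00018 - 0.00189j)
  m=-3: (0.03242 + 0.00330j) × (0.13679 - 0.34601j) = 0.00558 - 0.01077j  (running Σ = 0.00576 - 0.01266j)
  m=-2: (-0.07303 - 0.14891j) × (-0.00883 - 0.03159j) = -0.00406 + 0.00362j  (running Σ = 0.00170 - 0.00903j)
  m=-1: (-0.27279 + 0.43763j) × (0.29671 + 0.22514j) = -0.17947 + 0.06843j  (running Σ = -0.17777 + 0.05940j)
  m=0: (0.66743 + 0.00000j) × (-0.07591 + 0.00000j) = -0.05066 + 0.00000j  (running Σ = -0.22843 + 0.05940j)
  m=1: (0.27279 + 0.43763j) × (-0.29671 + 0.22514j) = -0.17947 - 0.06843j  (running Σ = -0.40789 - 0.00903j)
  m=2: (-0.07303 + 0.14891j) × (-0.00883 + 0.03159j) = -0.00406 - 0.00362j  (running Σ = -0.41195 - 0.01266j)
  m=3: (-0.03242 + 0.00330j) × (-0.13679 - 0.34601j) = 0.00558 + 0.01077j  (running Σ = -0.40638 - 0.00189j)
  m=4: (-0.00265 - 0.00342j) × (-0.35792 - 0.21710j) = 0.00021 + 0.00180j  (running Σ = -0.40617 - 0.00009j)
  m=5: (0.00014 - 0.00037j) × (-0.23461 + 0.02446j) = -0.00002 + 0.00009j  (running Σ = -0.40620 - 0.00000j)
  m=6: (0.00002 - 0.00000j) × (-0.05292 + 0.04959j) = -0.00000 + 0.00000j  (running Σ = -0.40620 + 0.00000j)
Σ over m = -0.40620 + 0.00000j; ×(4π/13) → -0.39265 + 0.00000j. Real part: -0.392647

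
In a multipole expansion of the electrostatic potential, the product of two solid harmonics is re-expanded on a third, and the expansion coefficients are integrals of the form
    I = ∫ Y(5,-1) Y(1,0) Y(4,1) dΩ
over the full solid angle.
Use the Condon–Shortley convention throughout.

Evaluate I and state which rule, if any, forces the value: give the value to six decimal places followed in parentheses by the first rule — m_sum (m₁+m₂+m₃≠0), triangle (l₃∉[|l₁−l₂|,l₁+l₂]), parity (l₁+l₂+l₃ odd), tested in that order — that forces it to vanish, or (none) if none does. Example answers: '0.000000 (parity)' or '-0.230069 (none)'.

-0.240571 (none)

Rules hold: Σm=0, L=10 even, 4≤4≤6.
N = 11·3·9 = 297
Δ = 2!·8!·0!/11! = 1/495
Racah Σ t=1..1: t=1:−1/576 = -1/576
⇒ 3j(5 1 4; 0 0 0)² = 5/99, sgn -1
Racah Σ t=1..1: t=1:−1/720 = -1/720
⇒ 3j(5 1 4; -1 0 1)² = 8/165, sgn +1
4πI² = N·(3j₀)²·(3jₘ)² = 8/11
I = -1·√(0.727273/4π) = -0.24057125
No selection rule forces the value: the integral is nonzero (none).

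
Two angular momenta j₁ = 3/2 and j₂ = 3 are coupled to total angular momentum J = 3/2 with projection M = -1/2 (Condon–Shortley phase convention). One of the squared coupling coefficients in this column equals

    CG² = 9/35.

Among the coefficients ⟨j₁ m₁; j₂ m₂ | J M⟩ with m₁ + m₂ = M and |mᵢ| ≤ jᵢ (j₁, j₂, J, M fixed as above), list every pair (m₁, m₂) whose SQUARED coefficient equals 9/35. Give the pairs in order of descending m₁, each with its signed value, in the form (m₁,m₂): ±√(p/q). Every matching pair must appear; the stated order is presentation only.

Admissible pairs with m₁+m₂ = M = -1/2: (-3/2,1), (-1/2,0), (1/2,-1), (3/2,-2)
  (m₁,m₂)=(3/2,-2): CG² = 2/7, CG = +√(2/7)
  (m₁,m₂)=(1/2,-1): CG² = 12/35, CG = −√(12/35)
  (m₁,m₂)=(-1/2,0): CG² = 9/35, CG = +√(9/35)   ← matches the target
  (m₁,m₂)=(-3/2,1): CG² = 4/35, CG = −√(4/35)
Pairs with CG² = 9/35: (-1/2,0): +√(9/35)

(-1/2,0): +√(9/35)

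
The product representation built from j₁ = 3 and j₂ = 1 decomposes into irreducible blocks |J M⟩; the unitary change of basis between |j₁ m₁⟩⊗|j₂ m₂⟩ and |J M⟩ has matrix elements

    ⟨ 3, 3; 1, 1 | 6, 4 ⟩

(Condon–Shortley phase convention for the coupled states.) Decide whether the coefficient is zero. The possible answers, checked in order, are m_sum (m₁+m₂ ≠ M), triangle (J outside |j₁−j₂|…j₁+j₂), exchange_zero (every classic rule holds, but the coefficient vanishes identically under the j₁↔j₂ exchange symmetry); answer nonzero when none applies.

triangle

m-sum: m₁+m₂ = 3+1 = 4, M = 4  ✓
triangle: need |j₁−j₂| ≤ J ≤ j₁+j₂, i.e. J ∈ [2, 4]; J = 6 is outside ✗ ⇒ coefficient is 0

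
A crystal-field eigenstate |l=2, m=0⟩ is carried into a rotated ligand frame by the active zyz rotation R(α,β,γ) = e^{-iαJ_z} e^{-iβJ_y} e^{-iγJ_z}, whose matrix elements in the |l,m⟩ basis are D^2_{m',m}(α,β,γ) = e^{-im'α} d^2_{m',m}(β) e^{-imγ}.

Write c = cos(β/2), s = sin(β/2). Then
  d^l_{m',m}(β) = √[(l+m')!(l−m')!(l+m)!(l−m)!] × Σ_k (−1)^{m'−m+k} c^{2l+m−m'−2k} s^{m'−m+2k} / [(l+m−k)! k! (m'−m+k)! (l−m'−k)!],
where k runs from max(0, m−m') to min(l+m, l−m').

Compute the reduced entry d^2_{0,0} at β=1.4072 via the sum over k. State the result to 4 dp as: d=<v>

d^2_{0,0}(β=1.4072) via the finite sum:
With c≡cos(β/2)=0.762518 and s≡sin(β/2)=0.646967, N=[2·2·2·2]^{1/2}=4.000000
k: max(0,(0)−(0))=0 … min(2+(0),2−(0))=2
  k=0: (−1)^0·4.0000/(4)·0.7625^4·0.6470^0 = +0.338065
  k=1: (−1)^1·4.0000/(1)·0.7625^2·0.6470^2 = -0.973474
  k=2: (−1)^2·4.0000/(4)·0.7625^0·0.6470^4 = +0.175198
d^2_{0,0}(1.4072) = +0.338065 -0.973474 +0.175198 = -0.460211

d=-0.4602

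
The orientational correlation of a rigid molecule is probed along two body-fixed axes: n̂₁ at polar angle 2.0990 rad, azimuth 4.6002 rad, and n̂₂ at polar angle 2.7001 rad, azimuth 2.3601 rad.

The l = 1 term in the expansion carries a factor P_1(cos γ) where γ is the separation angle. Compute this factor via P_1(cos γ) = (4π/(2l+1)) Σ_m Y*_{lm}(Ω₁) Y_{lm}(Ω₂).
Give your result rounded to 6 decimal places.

0.226681

Addition theorem: P_1(cos γ) = (4π/3) Σ_m Y*_{lm}(Ω₁) Y_{lm}(Ω₂), m = −1…1:
  term(m=-1) = -0.02733 + 0.03455j   from Y*(Ω₁)=-0.03341 - 0.29653j, Y(Ω₂)=-0.10479 - 0.10398j
  term(m=+0) = 0.10878 + 0.00000j   from Y*(Ω₁)=-0.24625 + 0.00000j, Y(Ω₂)=-0.44175 + 0.00000j
  term(m=+1) = -0.02733 - 0.03455j   from Y*(Ω₁)=0.03341 - 0.29653j, Y(Ω₂)=0.10479 - 0.10398j
Total Σ_m = 0.05412 + 0.00000j. Multiply by 4.188790: 0.22668 + 0.00000j. P_1(cos γ) = 0.226681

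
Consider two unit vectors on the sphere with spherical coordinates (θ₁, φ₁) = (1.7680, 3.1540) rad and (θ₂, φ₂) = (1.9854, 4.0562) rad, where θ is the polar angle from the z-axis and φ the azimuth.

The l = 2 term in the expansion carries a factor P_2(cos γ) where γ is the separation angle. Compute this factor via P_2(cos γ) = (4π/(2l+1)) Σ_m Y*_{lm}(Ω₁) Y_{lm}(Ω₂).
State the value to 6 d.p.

0.105399

Term-by-term m-sum for l=2 (normalisation 4π/5 = 2.513274):
  m=-2: (0.371332, 0.009216) × (-0.082695, -0.312849) = (-0.027824, -0.116933)  (running Σ = (-0.027824, -0.116933))
  m=-1: (0.148419, 0.001842) × (0.173780, -0.225683) = (0.026208, -0.033176)  (running Σ = (-0.001616, -0.150108))
  m=0: (-0.279070, -0.000000) × (-0.161856, 0.000000) = (0.045169, 0.000000)  (running Σ = (0.043553, -0.150108))
  m=1: (-0.148419, 0.001842) × (-0.173780, -0.225683) = (0.026208, 0.033176)  (running Σ = (0.069761, -0.116933))
  m=2: (0.371332, -0.009216) × (-0.082695, 0.312849) = (-0.027824, 0.116933)  (running Σ = (0.041937, 0.000000))
Σ over m = (0.041937, 0.000000); ×(4π/5) → (0.105399, 0.000000). Real part: 0.105399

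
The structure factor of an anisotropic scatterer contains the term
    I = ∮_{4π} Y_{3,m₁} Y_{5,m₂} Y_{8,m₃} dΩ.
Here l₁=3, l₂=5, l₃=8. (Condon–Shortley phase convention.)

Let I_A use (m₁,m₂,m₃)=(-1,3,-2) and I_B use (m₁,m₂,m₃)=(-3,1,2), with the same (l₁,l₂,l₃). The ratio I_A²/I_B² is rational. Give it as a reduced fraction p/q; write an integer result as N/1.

Same 3,5,8: normalisation and zero-m 3j drop out of the ratio.
A: Δ: 0! 6! 10! / 17! → 1/136136; sum: t=0:+1/3870720 = 1/3870720; 3j²(3 5 8; -1 3 -2) = Δ·Π!·Σ² = 675/136136  (sign +1)
B: Δ: 0! 6! 10! / 17! → 1/136136; sum: t=0:+1/12441600 = 1/12441600; 3j²(3 5 8; -3 1 2) = Δ·Π!·Σ² = 15/9724  (sign +1)
I_A²/I_B² = (675/136136)/(15/9724) = 45/14

45/14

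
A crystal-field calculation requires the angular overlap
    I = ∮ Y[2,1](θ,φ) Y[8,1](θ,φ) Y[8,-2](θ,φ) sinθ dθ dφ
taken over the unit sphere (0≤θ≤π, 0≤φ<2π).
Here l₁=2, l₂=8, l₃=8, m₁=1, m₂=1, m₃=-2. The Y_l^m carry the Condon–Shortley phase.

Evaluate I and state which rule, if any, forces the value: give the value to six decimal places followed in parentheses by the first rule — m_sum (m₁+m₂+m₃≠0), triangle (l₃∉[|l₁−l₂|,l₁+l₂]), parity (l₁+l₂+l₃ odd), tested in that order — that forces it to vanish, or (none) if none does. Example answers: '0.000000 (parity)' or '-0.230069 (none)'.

0.068038 (none)

Checks pass: Σm=0; 18 even; l₃=8∈[6,10].
(2·2+1)(2·8+1)(2·8+1) = 1445
Δ: 2! 2! 14! / 19! → 1/348840
sum: t=0:+1/116121600 t=1:−1/25401600 t=2:+1/116121600 = -1/45158400
3j²(2 8 8; 0 0 0) = Δ·Π!·Σ² = 24/1615  (sign -1)
sum: t=0:+1/87091200 t=1:−1/58060800 = -1/174182400
3j²(2 8 8; 1 1 -2) = Δ·Π!·Σ² = 7/2584  (sign -1)
combine: 4πI² = 1445·24/1615·7/2584 = 21/361
take √, sign +1: I = 0.06803793
No selection rule forces the value: the integral is nonzero (none).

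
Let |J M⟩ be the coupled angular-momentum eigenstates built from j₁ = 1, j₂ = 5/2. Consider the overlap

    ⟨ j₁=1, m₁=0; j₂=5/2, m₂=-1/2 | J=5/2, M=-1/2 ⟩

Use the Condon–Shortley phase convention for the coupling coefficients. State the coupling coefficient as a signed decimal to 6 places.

√[6·1!1!4!/7! · 1!1!2!3!2!3!] = √(144/35)
  +(−1)^0/∏(0,1,1,2,0,2)! = 1/4  (running 1/4)
  +(−1)^1/∏(1,0,0,1,1,3)! = -1/6  (running 1/12)
⟨..|..⟩ = √(144/35)·(1/12) = +0.169031

+0.169031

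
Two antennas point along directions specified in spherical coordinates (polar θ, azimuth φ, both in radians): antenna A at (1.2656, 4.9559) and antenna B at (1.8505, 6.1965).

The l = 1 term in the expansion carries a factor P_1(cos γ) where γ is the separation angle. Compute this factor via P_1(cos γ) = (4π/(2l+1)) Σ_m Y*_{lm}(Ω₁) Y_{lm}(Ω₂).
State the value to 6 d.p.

Summing Y*_{l m}(θ₁,φ₁)·Y_{l m}(θ₂,φ₂) over m ∈ [−1, 1]; prefactor 4π/(2·1+1) = 4.188790:
  m=-1: Y*=+0.079453-0.319806i  Y=+0.330820+0.028749i  product +0.035479-0.103514i
  m=+0: Y*=+0.146815-0.000000i  Y=-0.134889+0.000000i  product -0.019804+0.000000i
  m=+1: Y*=-0.079453-0.319806i  Y=-0.330820+0.028749i  product +0.035479+0.103514i
Accumulated sum +0.051154+0.000000i; after 4π/(2l+1) scaling, +0.214273+0.000000i ⇒ P_1 = 0.214273

0.214273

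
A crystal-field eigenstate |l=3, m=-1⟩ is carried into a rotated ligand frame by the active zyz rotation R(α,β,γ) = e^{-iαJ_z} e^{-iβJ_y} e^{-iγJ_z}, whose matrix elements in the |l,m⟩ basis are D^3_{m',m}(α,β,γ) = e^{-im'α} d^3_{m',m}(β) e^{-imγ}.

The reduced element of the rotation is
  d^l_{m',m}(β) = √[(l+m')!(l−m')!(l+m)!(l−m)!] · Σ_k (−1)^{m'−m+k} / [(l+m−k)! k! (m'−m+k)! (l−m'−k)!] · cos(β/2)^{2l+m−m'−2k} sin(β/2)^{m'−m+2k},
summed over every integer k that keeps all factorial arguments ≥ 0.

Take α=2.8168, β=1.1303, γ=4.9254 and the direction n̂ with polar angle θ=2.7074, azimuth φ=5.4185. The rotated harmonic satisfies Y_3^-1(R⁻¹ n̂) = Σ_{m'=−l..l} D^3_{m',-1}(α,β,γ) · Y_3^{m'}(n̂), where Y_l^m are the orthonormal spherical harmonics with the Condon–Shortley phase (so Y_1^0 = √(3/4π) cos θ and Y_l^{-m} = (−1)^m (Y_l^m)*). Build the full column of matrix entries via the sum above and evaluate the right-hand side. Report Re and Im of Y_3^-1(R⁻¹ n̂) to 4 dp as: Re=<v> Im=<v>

Re=-0.0351 Im=-0.3479

Need the full column D^3_{m',-1} for m'=−3..3 at α=2.8168, β=1.1303, γ=4.9254.
cos(β/2)=0.844508, sin(β/2)=0.535542
d^3_{-3,-1}: single k=2 term ⇒ +0.565001;  D = +0.389801+0.409001i
d^3_{-2,-1}: k∈[1..2] ⇒ +0.727467 -0.585091 = +0.142376;  D = -0.060202-0.129022i
d^3_{-1,-1}: k∈[0..2] ⇒ +0.362763 -1.167061 +0.351994 = -0.452304;  D = -0.050454-0.449481i
d^3_{0,-1}: k∈[0..2] ⇒ -0.796901 +0.961403 -0.128874 = +0.035629;  D = +0.007532-0.034823i
d^3_{1,-1}: k∈[0..2] ⇒ +0.875296 -0.469325 +0.023592 = +0.429563;  D = -0.220044+0.368924i
d^3_{2,-1}: k∈[0..1] ⇒ -0.585091 +0.117645 = -0.467446;  D = -0.355041+0.304059i
d^3_{3,-1}: single k=0 term ⇒ +0.227211;  D = -0.210714+0.084996i
Y_3^{m'}(θ=2.7074,φ=5.4185) and Σ D·Y over m':
  (+0.3898+0.4090i)·(-0.0265+0.0162i)  (-0.0602-0.1290i)·(+0.0259-0.1620i)  (-0.0505-0.4495i)·(+0.2748+0.3223i)  (+0.0075-0.0348i)·(-0.3775+0.0000i)  (-0.2200+0.3689i)·(-0.2748+0.3223i)  (-0.3550+0.3041i)·(+0.0259+0.1620i)  (-0.2107+0.0850i)·(+0.0265+0.0162i)
Y_3^-1(R⁻¹ n̂) = -0.035119-0.347862i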